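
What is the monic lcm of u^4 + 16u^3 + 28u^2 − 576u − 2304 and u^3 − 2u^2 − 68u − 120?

u^6 + 8u^5 − 120u^4 − 1120u^3 + 1744u^2 + 29952u + 46080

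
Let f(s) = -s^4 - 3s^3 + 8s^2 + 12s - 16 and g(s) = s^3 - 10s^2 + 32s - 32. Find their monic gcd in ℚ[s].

s - 2

Euclidean algorithm in ℚ[s]:
  -s^4 - 3s^3 + 8s^2 + 12s - 16 = (-s - 13)(s^3 - 10s^2 + 32s - 32) + (-90s^2 + 396s - 432)
  s^3 - 10s^2 + 32s - 32 = (-(1/90)s + 14/225)(-90s^2 + 396s - 432) + ((64/25)s - 128/25)
  -90s^2 + 396s - 432 = (-(1125/32)s + 675/8)((64/25)s - 128/25) + (0)
Last nonzero remainder: (64/25)s - 128/25. Dividing through by 64/25 gives the monic gcd s - 2.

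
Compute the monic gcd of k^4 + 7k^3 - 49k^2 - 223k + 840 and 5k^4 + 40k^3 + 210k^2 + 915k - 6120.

k^2 + 5k - 24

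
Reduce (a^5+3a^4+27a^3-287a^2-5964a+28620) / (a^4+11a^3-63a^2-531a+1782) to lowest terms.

(a^3+81a-530)/(a^2+8a-33)

Apply the Euclidean algorithm:
  a^5+3a^4+27a^3-287a^2-5964a+28620 = (a-8)(a^4+11a^3-63a^2-531a+1782) + (178a^3-260a^2-11994a+42876)
  a^4+11a^3-63a^2-531a+1782 = ((1/178)a+1109/15842)(178a^3-260a^2-11994a+42876) + ((178880/7921)a^2+(536640/7921)a-9659520/7921)
  178a^3-260a^2-11994a+42876 = ((704969/89440)a-3144637/89440)((178880/7921)a^2+(536640/7921)a-9659520/7921) + (0)
Last nonzero remainder: (178880/7921)a^2+(536640/7921)a-9659520/7921. Dividing through by 178880/7921 gives the monic gcd a^2+3a-54.
Cancel a^2+3a-54 from numerator and denominator to get the reduced form.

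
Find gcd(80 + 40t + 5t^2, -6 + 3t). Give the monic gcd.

1

Euclidean algorithm in ℚ[t]:
  5t^2 + 40t + 80 = ((5/3)t + 50/3)(3t - 6) + (180)
  3t - 6 = ((1/60)t - 1/30)(180) + (0)
The last nonzero remainder is the constant 180, so the polynomials are coprime and gcd = 1.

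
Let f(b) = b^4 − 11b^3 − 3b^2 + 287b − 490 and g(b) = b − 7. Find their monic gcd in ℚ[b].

b − 7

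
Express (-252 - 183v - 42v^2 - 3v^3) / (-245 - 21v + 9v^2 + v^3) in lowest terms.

Apply the Euclidean algorithm:
  -3v^3 - 42v^2 - 183v - 252 = (-3)(v^3 + 9v^2 - 21v - 245) + (-15v^2 - 246v - 987)
  v^3 + 9v^2 - 21v - 245 = (-(1/15)v + 37/75)(-15v^2 - 246v - 987) + ((864/25)v + 6048/25)
  -15v^2 - 246v - 987 = (-(125/288)v - 1175/288)((864/25)v + 6048/25) + (0)
Last nonzero remainder: (864/25)v + 6048/25. Dividing through by 864/25 gives the monic gcd v + 7.
Cancel v + 7 from numerator and denominator to get the reduced form.

(-36 - 21v - 3v^2)/(-35 + 2v + v^2)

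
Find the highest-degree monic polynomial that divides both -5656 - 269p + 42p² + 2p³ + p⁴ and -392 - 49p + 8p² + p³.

7 + p

By polynomial division,
  p⁴ + 2p³ + 42p² - 269p - 5656 = (p - 6)(p³ + 8p² - 49p - 392) + (139p² - 171p - 8008)
  p³ + 8p² - 49p - 392 = ((1/139)p + 1283/19321)(139p² - 171p - 8008) + ((385776/19321)p + 2700432/19321)
  139p² - 171p - 8008 = ((2685619/385776)p - 2762903/48222)((385776/19321)p + 2700432/19321) + (0)
Last nonzero remainder: (385776/19321)p + 2700432/19321. Dividing through by 385776/19321 gives the monic gcd p + 7.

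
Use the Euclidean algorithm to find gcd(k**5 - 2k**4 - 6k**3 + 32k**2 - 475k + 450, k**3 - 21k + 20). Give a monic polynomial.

k**2 + 4k - 5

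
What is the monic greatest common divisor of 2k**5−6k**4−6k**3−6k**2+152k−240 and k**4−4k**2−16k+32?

k**2+4k+8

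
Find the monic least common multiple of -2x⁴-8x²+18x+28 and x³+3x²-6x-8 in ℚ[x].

x⁵+4x⁴+4x³+7x²-50x-56

Apply the Euclidean algorithm:
  -2x⁴-8x²+18x+28 = (-2x+6)(x³+3x²-6x-8) + (-38x²+38x+76)
  x³+3x²-6x-8 = (-(1/38)x-2/19)(-38x²+38x+76) + (0)
Last nonzero remainder: -38x²+38x+76. Dividing through by -38 gives the monic gcd x²-x-2.
Then lcm(f, g) = f·g / gcd(f, g); expanding and making the result monic gives the answer.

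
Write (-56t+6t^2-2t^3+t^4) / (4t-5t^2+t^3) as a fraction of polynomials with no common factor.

(14+2t+t^2)/(-1+t)

Repeated division with remainder:
  t^4-2t^3+6t^2-56t = (t+3)(t^3-5t^2+4t) + (17t^2-68t)
  t^3-5t^2+4t = ((1/17)t-1/17)(17t^2-68t) + (0)
Last nonzero remainder: 17t^2-68t. Dividing through by 17 gives the monic gcd t^2-4t.
Cancel t^2-4t from numerator and denominator to get the reduced form.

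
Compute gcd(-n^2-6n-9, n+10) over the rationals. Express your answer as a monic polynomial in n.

By polynomial division,
  -n^2-6n-9 = (-n+4)(n+10) + (-49)
  n+10 = (-(1/49)n-10/49)(-49) + (0)
The last nonzero remainder is the constant -49, so the polynomials are coprime and gcd = 1.

1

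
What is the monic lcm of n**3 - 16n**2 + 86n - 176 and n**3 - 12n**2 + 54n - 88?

By polynomial division,
  n**3 - 16n**2 + 86n - 176 = (n**3 - 12n**2 + 54n - 88) + (-4n**2 + 32n - 88)
  n**3 - 12n**2 + 54n - 88 = (-(1/4)n + 1)(-4n**2 + 32n - 88) + (0)
Last nonzero remainder: -4n**2 + 32n - 88. Dividing through by -4 gives the monic gcd n**2 - 8n + 22.
Then lcm(f, g) = f·g / gcd(f, g); expanding and making the result monic gives the answer.

n**4 - 20n**3 + 150n**2 - 520n + 704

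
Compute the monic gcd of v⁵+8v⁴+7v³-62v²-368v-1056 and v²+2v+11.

Apply the Euclidean algorithm:
  v⁵+8v⁴+7v³-62v²-368v-1056 = (v³+6v²-16v-96)(v²+2v+11) + (0)
The last nonzero remainder v²+2v+11 is already monic.

v²+2v+11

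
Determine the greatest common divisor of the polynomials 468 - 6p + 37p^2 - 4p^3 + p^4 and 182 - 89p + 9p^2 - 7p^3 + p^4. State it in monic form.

13 + 2p + p^2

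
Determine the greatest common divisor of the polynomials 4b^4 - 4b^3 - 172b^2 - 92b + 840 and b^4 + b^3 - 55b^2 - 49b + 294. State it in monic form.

b^3 - 6b^2 - 13b + 42

Euclidean algorithm in ℚ[b]:
  4b^4 - 4b^3 - 172b^2 - 92b + 840 = (4)(b^4 + b^3 - 55b^2 - 49b + 294) + (-8b^3 + 48b^2 + 104b - 336)
  b^4 + b^3 - 55b^2 - 49b + 294 = (-(1/8)b - 7/8)(-8b^3 + 48b^2 + 104b - 336) + (0)
Last nonzero remainder: -8b^3 + 48b^2 + 104b - 336. Dividing through by -8 gives the monic gcd b^3 - 6b^2 - 13b + 42.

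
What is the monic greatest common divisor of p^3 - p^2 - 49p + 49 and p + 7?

By polynomial division,
  p^3 - p^2 - 49p + 49 = (p^2 - 8p + 7)(p + 7) + (0)
The last nonzero remainder p + 7 is already monic.

p + 7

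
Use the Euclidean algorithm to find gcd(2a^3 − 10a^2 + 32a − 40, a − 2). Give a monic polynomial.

a − 2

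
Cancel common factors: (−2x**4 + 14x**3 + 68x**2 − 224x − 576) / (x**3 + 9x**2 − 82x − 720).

(−2x**3 − 4x**2 + 32x + 64)/(x**2 + 18x + 80)

By polynomial division,
  −2x**4 + 14x**3 + 68x**2 − 224x − 576 = (−2x + 32)(x**3 + 9x**2 − 82x − 720) + (−384x**2 + 960x + 22464)
  x**3 + 9x**2 − 82x − 720 = (−(1/384)x − 23/768)(−384x**2 + 960x + 22464) + ((21/4)x − 189/4)
  −384x**2 + 960x + 22464 = (−(512/7)x − 3328/7)((21/4)x − 189/4) + (0)
Last nonzero remainder: (21/4)x − 189/4. Dividing through by 21/4 gives the monic gcd x − 9.
Cancel x − 9 from numerator and denominator to get the reduced form.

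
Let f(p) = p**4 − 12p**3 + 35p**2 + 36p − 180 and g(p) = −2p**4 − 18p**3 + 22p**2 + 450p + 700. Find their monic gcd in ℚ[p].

p**2 − 3p − 10

By polynomial division,
  p**4 − 12p**3 + 35p**2 + 36p − 180 = (−1/2)(−2p**4 − 18p**3 + 22p**2 + 450p + 700) + (−21p**3 + 46p**2 + 261p + 170)
  −2p**4 − 18p**3 + 22p**2 + 450p + 700 = ((2/21)p + 470/441)(−21p**3 + 46p**2 + 261p + 170) + (−(22880/441)p**2 + (22880/147)p + 228800/441)
  −21p**3 + 46p**2 + 261p + 170 = ((9261/22880)p + 7497/22880)(−(22880/441)p**2 + (22880/147)p + 228800/441) + (0)
Last nonzero remainder: −(22880/441)p**2 + (22880/147)p + 228800/441. Dividing through by −22880/441 gives the monic gcd p**2 − 3p − 10.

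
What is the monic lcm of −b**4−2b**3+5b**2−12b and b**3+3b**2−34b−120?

b**6+b**5−37b**4−43b**3+138b**2−360b

By polynomial division,
  −b**4−2b**3+5b**2−12b = (−b+1)(b**3+3b**2−34b−120) + (−32b**2−98b+120)
  b**3+3b**2−34b−120 = (−(1/32)b+1/512)(−32b**2−98b+120) + (−(7695/256)b−7695/64)
  −32b**2−98b+120 = ((8192/7695)b−512/513)(−(7695/256)b−7695/64) + (0)
Last nonzero remainder: −(7695/256)b−7695/64. Dividing through by −7695/256 gives the monic gcd b+4.
Then lcm(f, g) = f·g / gcd(f, g); expanding and making the result monic gives the answer.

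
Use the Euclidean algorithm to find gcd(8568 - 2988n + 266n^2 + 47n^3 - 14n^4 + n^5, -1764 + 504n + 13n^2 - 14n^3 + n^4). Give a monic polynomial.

Apply the Euclidean algorithm:
  n^5 - 14n^4 + 47n^3 + 266n^2 - 2988n + 8568 = (n)(n^4 - 14n^3 + 13n^2 + 504n - 1764) + (34n^3 - 238n^2 - 1224n + 8568)
  n^4 - 14n^3 + 13n^2 + 504n - 1764 = ((1/34)n - 7/34)(34n^3 - 238n^2 - 1224n + 8568) + (0)
Last nonzero remainder: 34n^3 - 238n^2 - 1224n + 8568. Dividing through by 34 gives the monic gcd n^3 - 7n^2 - 36n + 252.

252 - 36n - 7n^2 + n^3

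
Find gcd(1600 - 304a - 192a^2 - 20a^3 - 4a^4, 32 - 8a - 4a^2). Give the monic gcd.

-8 + 2a + a^2

By polynomial division,
  -4a^4 - 20a^3 - 192a^2 - 304a + 1600 = (a^2 + 3a + 50)(-4a^2 - 8a + 32) + (0)
Last nonzero remainder: -4a^2 - 8a + 32. Dividing through by -4 gives the monic gcd a^2 + 2a - 8.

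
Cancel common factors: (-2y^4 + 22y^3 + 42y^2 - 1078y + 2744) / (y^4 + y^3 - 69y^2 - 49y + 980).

(-2y + 14)/(y + 5)

Apply the Euclidean algorithm:
  -2y^4 + 22y^3 + 42y^2 - 1078y + 2744 = (-2)(y^4 + y^3 - 69y^2 - 49y + 980) + (24y^3 - 96y^2 - 1176y + 4704)
  y^4 + y^3 - 69y^2 - 49y + 980 = ((1/24)y + 5/24)(24y^3 - 96y^2 - 1176y + 4704) + (0)
Last nonzero remainder: 24y^3 - 96y^2 - 1176y + 4704. Dividing through by 24 gives the monic gcd y^3 - 4y^2 - 49y + 196.
Cancel y^3 - 4y^2 - 49y + 196 from numerator and denominator to get the reduced form.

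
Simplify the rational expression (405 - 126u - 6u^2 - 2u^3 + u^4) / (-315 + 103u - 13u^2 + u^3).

By polynomial division,
  u^4 - 2u^3 - 6u^2 - 126u + 405 = (u + 11)(u^3 - 13u^2 + 103u - 315) + (34u^2 - 944u + 3870)
  u^3 - 13u^2 + 103u - 315 = ((1/34)u + 251/578)(34u^2 - 944u + 3870) + ((115344/289)u - 576720/289)
  34u^2 - 944u + 3870 = ((4913/57672)u - 12427/6408)((115344/289)u - 576720/289) + (0)
Last nonzero remainder: (115344/289)u - 576720/289. Dividing through by 115344/289 gives the monic gcd u - 5.
Cancel u - 5 from numerator and denominator to get the reduced form.

(-81 + 9u + 3u^2 + u^3)/(63 - 8u + u^2)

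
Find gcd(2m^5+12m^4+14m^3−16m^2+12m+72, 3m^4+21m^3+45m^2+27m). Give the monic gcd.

Euclidean algorithm in ℚ[m]:
  2m^5+12m^4+14m^3−16m^2+12m+72 = ((2/3)m−2/3)(3m^4+21m^3+45m^2+27m) + (−2m^3−4m^2+30m+72)
  3m^4+21m^3+45m^2+27m = (−(3/2)m−15/2)(−2m^3−4m^2+30m+72) + (60m^2+360m+540)
  −2m^3−4m^2+30m+72 = (−(1/30)m+2/15)(60m^2+360m+540) + (0)
Last nonzero remainder: 60m^2+360m+540. Dividing through by 60 gives the monic gcd m^2+6m+9.

m^2+6m+9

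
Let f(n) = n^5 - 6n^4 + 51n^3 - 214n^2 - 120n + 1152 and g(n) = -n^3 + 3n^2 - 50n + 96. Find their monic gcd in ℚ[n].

Apply the Euclidean algorithm:
  n^5 - 6n^4 + 51n^3 - 214n^2 - 120n + 1152 = (-n^2 + 3n + 8)(-n^3 + 3n^2 - 50n + 96) + (8n^2 - 8n + 384)
  -n^3 + 3n^2 - 50n + 96 = (-(1/8)n + 1/4)(8n^2 - 8n + 384) + (0)
Last nonzero remainder: 8n^2 - 8n + 384. Dividing through by 8 gives the monic gcd n^2 - n + 48.

n^2 - n + 48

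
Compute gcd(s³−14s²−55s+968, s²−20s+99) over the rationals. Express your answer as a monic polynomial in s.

Apply the Euclidean algorithm:
  s³−14s²−55s+968 = (s+6)(s²−20s+99) + (−34s+374)
  s²−20s+99 = (−(1/34)s+9/34)(−34s+374) + (0)
Last nonzero remainder: −34s+374. Dividing through by −34 gives the monic gcd s−11.

s−11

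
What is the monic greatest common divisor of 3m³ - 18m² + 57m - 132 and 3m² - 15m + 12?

m - 4

Euclidean algorithm in ℚ[m]:
  3m³ - 18m² + 57m - 132 = (m - 1)(3m² - 15m + 12) + (30m - 120)
  3m² - 15m + 12 = ((1/10)m - 1/10)(30m - 120) + (0)
Last nonzero remainder: 30m - 120. Dividing through by 30 gives the monic gcd m - 4.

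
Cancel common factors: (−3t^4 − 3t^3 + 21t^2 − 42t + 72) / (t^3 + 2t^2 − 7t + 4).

(−3t^3 + 9t^2 − 15t + 18)/(t^2 − 2t + 1)

Euclidean algorithm in ℚ[t]:
  −3t^4 − 3t^3 + 21t^2 − 42t + 72 = (−3t + 3)(t^3 + 2t^2 − 7t + 4) + (−6t^2 − 9t + 60)
  t^3 + 2t^2 − 7t + 4 = (−(1/6)t − 1/12)(−6t^2 − 9t + 60) + ((9/4)t + 9)
  −6t^2 − 9t + 60 = (−(8/3)t + 20/3)((9/4)t + 9) + (0)
Last nonzero remainder: (9/4)t + 9. Dividing through by 9/4 gives the monic gcd t + 4.
Cancel t + 4 from numerator and denominator to get the reduced form.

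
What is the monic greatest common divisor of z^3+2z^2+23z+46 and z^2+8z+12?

Euclidean algorithm in ℚ[z]:
  z^3+2z^2+23z+46 = (z-6)(z^2+8z+12) + (59z+118)
  z^2+8z+12 = ((1/59)z+6/59)(59z+118) + (0)
Last nonzero remainder: 59z+118. Dividing through by 59 gives the monic gcd z+2.

z+2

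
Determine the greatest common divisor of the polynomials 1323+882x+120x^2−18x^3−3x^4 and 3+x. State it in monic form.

3+x

Repeated division with remainder:
  −3x^4−18x^3+120x^2+882x+1323 = (−3x^3−9x^2+147x+441)(x+3) + (0)
The last nonzero remainder x+3 is already monic.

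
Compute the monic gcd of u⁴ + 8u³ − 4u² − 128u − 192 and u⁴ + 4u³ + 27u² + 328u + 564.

u² + 8u + 12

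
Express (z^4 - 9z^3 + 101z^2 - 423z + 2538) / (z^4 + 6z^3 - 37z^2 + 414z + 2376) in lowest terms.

(z^2 + 47)/(z^2 + 15z + 44)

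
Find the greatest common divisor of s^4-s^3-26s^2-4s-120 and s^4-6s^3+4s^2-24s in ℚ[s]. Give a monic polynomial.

Euclidean algorithm in ℚ[s]:
  s^4-s^3-26s^2-4s-120 = (s^4-6s^3+4s^2-24s) + (5s^3-30s^2+20s-120)
  s^4-6s^3+4s^2-24s = ((1/5)s)(5s^3-30s^2+20s-120) + (0)
Last nonzero remainder: 5s^3-30s^2+20s-120. Dividing through by 5 gives the monic gcd s^3-6s^2+4s-24.

s^3-6s^2+4s-24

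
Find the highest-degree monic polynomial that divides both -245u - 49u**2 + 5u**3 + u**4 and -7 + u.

-7 + u

Repeated division with remainder:
  u**4 + 5u**3 - 49u**2 - 245u = (u**3 + 12u**2 + 35u)(u - 7) + (0)
The last nonzero remainder u - 7 is already monic.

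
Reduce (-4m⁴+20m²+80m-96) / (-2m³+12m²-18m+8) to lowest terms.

Repeated division with remainder:
  -4m⁴+20m²+80m-96 = (2m+12)(-2m³+12m²-18m+8) + (-88m²+280m-192)
  -2m³+12m²-18m+8 = ((1/44)m-31/484)(-88m²+280m-192) + ((520/121)m-520/121)
  -88m²+280m-192 = (-(1331/65)m+2904/65)((520/121)m-520/121) + (0)
Last nonzero remainder: (520/121)m-520/121. Dividing through by 520/121 gives the monic gcd m-1.
Cancel m-1 from numerator and denominator to get the reduced form.

(2m³+2m²-8m-48)/(m²-5m+4)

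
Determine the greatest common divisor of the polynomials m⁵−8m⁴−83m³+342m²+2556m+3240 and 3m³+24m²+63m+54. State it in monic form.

Repeated division with remainder:
  m⁵−8m⁴−83m³+342m²+2556m+3240 = ((1/3)m²−(16/3)m+8)(3m³+24m²+63m+54) + (468m²+2340m+2808)
  3m³+24m²+63m+54 = ((1/156)m+1/52)(468m²+2340m+2808) + (0)
Last nonzero remainder: 468m²+2340m+2808. Dividing through by 468 gives the monic gcd m²+5m+6.

m²+5m+6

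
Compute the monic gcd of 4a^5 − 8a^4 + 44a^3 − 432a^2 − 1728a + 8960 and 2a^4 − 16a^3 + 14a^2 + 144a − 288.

Repeated division with remainder:
  4a^5 − 8a^4 + 44a^3 − 432a^2 − 1728a + 8960 = (2a + 12)(2a^4 − 16a^3 + 14a^2 + 144a − 288) + (208a^3 − 888a^2 − 2880a + 12416)
  2a^4 − 16a^3 + 14a^2 + 144a − 288 = ((1/104)a − 97/2704)(208a^3 − 888a^2 − 2880a + 12416) + ((3325/338)a^2 − (13300/169)a + 26600/169)
  208a^3 − 888a^2 − 2880a + 12416 = ((70304/3325)a + 262288/3325)((3325/338)a^2 − (13300/169)a + 26600/169) + (0)
Last nonzero remainder: (3325/338)a^2 − (13300/169)a + 26600/169. Dividing through by 3325/338 gives the monic gcd a^2 − 8a + 16.

a^2 − 8a + 16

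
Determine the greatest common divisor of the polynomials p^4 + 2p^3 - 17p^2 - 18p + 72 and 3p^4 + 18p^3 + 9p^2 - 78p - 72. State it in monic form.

p^3 + 5p^2 - 2p - 24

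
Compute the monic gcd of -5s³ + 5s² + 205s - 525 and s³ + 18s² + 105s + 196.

Repeated division with remainder:
  -5s³ + 5s² + 205s - 525 = (-5)(s³ + 18s² + 105s + 196) + (95s² + 730s + 455)
  s³ + 18s² + 105s + 196 = ((1/95)s + 196/1805)(95s² + 730s + 455) + ((7560/361)s + 52920/361)
  95s² + 730s + 455 = ((6859/1512)s + 4693/1512)((7560/361)s + 52920/361) + (0)
Last nonzero remainder: (7560/361)s + 52920/361. Dividing through by 7560/361 gives the monic gcd s + 7.

s + 7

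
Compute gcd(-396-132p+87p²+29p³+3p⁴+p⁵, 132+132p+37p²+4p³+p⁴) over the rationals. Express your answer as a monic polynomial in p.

By polynomial division,
  p⁵+3p⁴+29p³+87p²-132p-396 = (p-1)(p⁴+4p³+37p²+132p+132) + (-4p³-8p²-132p-264)
  p⁴+4p³+37p²+132p+132 = (-(1/4)p-1/2)(-4p³-8p²-132p-264) + (0)
Last nonzero remainder: -4p³-8p²-132p-264. Dividing through by -4 gives the monic gcd p³+2p²+33p+66.

66+33p+2p²+p³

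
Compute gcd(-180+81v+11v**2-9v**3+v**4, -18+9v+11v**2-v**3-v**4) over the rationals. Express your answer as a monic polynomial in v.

-9+v**2

Apply the Euclidean algorithm:
  v**4-9v**3+11v**2+81v-180 = (-1)(-v**4-v**3+11v**2+9v-18) + (-10v**3+22v**2+90v-198)
  -v**4-v**3+11v**2+9v-18 = ((1/10)v+8/25)(-10v**3+22v**2+90v-198) + (-(126/25)v**2+1134/25)
  -10v**3+22v**2+90v-198 = ((125/63)v-275/63)(-(126/25)v**2+1134/25) + (0)
Last nonzero remainder: -(126/25)v**2+1134/25. Dividing through by -126/25 gives the monic gcd v**2-9.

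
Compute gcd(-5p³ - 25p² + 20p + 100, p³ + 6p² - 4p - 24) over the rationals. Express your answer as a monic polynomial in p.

Repeated division with remainder:
  -5p³ - 25p² + 20p + 100 = (-5)(p³ + 6p² - 4p - 24) + (5p² - 20)
  p³ + 6p² - 4p - 24 = ((1/5)p + 6/5)(5p² - 20) + (0)
Last nonzero remainder: 5p² - 20. Dividing through by 5 gives the monic gcd p² - 4.

p² - 4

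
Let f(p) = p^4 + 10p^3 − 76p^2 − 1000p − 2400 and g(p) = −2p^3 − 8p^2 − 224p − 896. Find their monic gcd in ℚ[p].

Euclidean algorithm in ℚ[p]:
  p^4 + 10p^3 − 76p^2 − 1000p − 2400 = (−(1/2)p − 3)(−2p^3 − 8p^2 − 224p − 896) + (−212p^2 − 2120p − 5088)
  −2p^3 − 8p^2 − 224p − 896 = ((1/106)p − 3/53)(−212p^2 − 2120p − 5088) + (−296p − 1184)
  −212p^2 − 2120p − 5088 = ((53/74)p + 159/37)(−296p − 1184) + (0)
Last nonzero remainder: −296p − 1184. Dividing through by −296 gives the monic gcd p + 4.

p + 4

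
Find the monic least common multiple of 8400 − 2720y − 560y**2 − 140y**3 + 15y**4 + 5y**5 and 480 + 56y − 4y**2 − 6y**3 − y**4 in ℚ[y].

−40320 + 16416y + 3280y**2 − 96y**3 − 240y**4 − 46y**5 + 5y**6 + y**7

By polynomial division,
  5y**5 + 15y**4 − 140y**3 − 560y**2 − 2720y + 8400 = (−5y + 15)(−y**4 − 6y**3 − 4y**2 + 56y + 480) + (−70y**3 − 220y**2 − 1160y + 1200)
  −y**4 − 6y**3 − 4y**2 + 56y + 480 = ((1/70)y + 2/49)(−70y**3 − 220y**2 − 1160y + 1200) + ((1056/49)y**2 + (4224/49)y + 21120/49)
  −70y**3 − 220y**2 − 1160y + 1200 = (−(1715/528)y + 245/88)((1056/49)y**2 + (4224/49)y + 21120/49) + (0)
Last nonzero remainder: (1056/49)y**2 + (4224/49)y + 21120/49. Dividing through by 1056/49 gives the monic gcd y**2 + 4y + 20.
Then lcm(f, g) = f·g / gcd(f, g); expanding and making the result monic gives the answer.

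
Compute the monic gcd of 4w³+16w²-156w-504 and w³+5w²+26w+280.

Euclidean algorithm in ℚ[w]:
  4w³+16w²-156w-504 = (4)(w³+5w²+26w+280) + (-4w²-260w-1624)
  w³+5w²+26w+280 = (-(1/4)w+15)(-4w²-260w-1624) + (3520w+24640)
  -4w²-260w-1624 = (-(1/880)w-29/440)(3520w+24640) + (0)
Last nonzero remainder: 3520w+24640. Dividing through by 3520 gives the monic gcd w+7.

w+7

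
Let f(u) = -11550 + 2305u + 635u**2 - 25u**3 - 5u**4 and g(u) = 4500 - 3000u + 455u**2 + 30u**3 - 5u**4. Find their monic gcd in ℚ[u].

Euclidean algorithm in ℚ[u]:
  -5u**4 - 25u**3 + 635u**2 + 2305u - 11550 = (-5u**4 + 30u**3 + 455u**2 - 3000u + 4500) + (-55u**3 + 180u**2 + 5305u - 16050)
  -5u**4 + 30u**3 + 455u**2 - 3000u + 4500 = ((1/11)u - 30/121)(-55u**3 + 180u**2 + 5305u - 16050) + ((2100/121)u**2 - (27300/121)u + 63000/121)
  -55u**3 + 180u**2 + 5305u - 16050 = (-(1331/420)u - 12947/420)((2100/121)u**2 - (27300/121)u + 63000/121) + (0)
Last nonzero remainder: (2100/121)u**2 - (27300/121)u + 63000/121. Dividing through by 2100/121 gives the monic gcd u**2 - 13u + 30.

30 - 13u + u**2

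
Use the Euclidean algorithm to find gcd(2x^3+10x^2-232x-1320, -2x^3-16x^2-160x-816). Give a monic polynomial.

Apply the Euclidean algorithm:
  2x^3+10x^2-232x-1320 = (-1)(-2x^3-16x^2-160x-816) + (-6x^2-392x-2136)
  -2x^3-16x^2-160x-816 = ((1/3)x-172/9)(-6x^2-392x-2136) + (-(62456/9)x-124912/3)
  -6x^2-392x-2136 = ((27/31228)x+801/15614)(-(62456/9)x-124912/3) + (0)
Last nonzero remainder: -(62456/9)x-124912/3. Dividing through by -62456/9 gives the monic gcd x+6.

x+6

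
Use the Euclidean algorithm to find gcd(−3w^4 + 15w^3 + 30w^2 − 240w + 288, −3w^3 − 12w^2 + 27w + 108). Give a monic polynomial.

w^2 + w − 12

Apply the Euclidean algorithm:
  −3w^4 + 15w^3 + 30w^2 − 240w + 288 = (w − 9)(−3w^3 − 12w^2 + 27w + 108) + (−105w^2 − 105w + 1260)
  −3w^3 − 12w^2 + 27w + 108 = ((1/35)w + 3/35)(−105w^2 − 105w + 1260) + (0)
Last nonzero remainder: −105w^2 − 105w + 1260. Dividing through by −105 gives the monic gcd w^2 + w − 12.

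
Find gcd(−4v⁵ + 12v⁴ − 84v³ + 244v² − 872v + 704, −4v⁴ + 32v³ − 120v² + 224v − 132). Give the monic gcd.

Apply the Euclidean algorithm:
  −4v⁵ + 12v⁴ − 84v³ + 244v² − 872v + 704 = (v + 5)(−4v⁴ + 32v³ − 120v² + 224v − 132) + (−124v³ + 620v² − 1860v + 1364)
  −4v⁴ + 32v³ − 120v² + 224v − 132 = ((1/31)v − 3/31)(−124v³ + 620v² − 1860v + 1364) + (0)
Last nonzero remainder: −124v³ + 620v² − 1860v + 1364. Dividing through by −124 gives the monic gcd v³ − 5v² + 15v − 11.

v³ − 5v² + 15v − 11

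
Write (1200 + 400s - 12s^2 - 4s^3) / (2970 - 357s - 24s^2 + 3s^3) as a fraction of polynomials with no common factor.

(-120 - 52s - 4s^2)/(-297 + 6s + 3s^2)

By polynomial division,
  -4s^3 - 12s^2 + 400s + 1200 = (-4/3)(3s^3 - 24s^2 - 357s + 2970) + (-44s^2 - 76s + 5160)
  3s^3 - 24s^2 - 357s + 2970 = (-(3/44)s + 321/484)(-44s^2 - 76s + 5160) + ((5472/121)s - 54720/121)
  -44s^2 - 76s + 5160 = (-(1331/1368)s - 5203/456)((5472/121)s - 54720/121) + (0)
Last nonzero remainder: (5472/121)s - 54720/121. Dividing through by 5472/121 gives the monic gcd s - 10.
Cancel s - 10 from numerator and denominator to get the reduced form.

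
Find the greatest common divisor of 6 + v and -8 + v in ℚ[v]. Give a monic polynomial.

1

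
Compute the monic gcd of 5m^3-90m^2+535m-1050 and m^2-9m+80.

1

Repeated division with remainder:
  5m^3-90m^2+535m-1050 = (5m-45)(m^2-9m+80) + (-270m+2550)
  m^2-9m+80 = (-(1/270)m-2/1215)(-270m+2550) + (6820/81)
  -270m+2550 = (-(2187/682)m+20655/682)(6820/81) + (0)
The last nonzero remainder is the constant 6820/81, so the polynomials are coprime and gcd = 1.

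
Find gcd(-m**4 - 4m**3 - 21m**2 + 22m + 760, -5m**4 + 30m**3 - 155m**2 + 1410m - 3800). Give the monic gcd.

Euclidean algorithm in ℚ[m]:
  -m**4 - 4m**3 - 21m**2 + 22m + 760 = (1/5)(-5m**4 + 30m**3 - 155m**2 + 1410m - 3800) + (-10m**3 + 10m**2 - 260m + 1520)
  -5m**4 + 30m**3 - 155m**2 + 1410m - 3800 = ((1/2)m - 5/2)(-10m**3 + 10m**2 - 260m + 1520) + (0)
Last nonzero remainder: -10m**3 + 10m**2 - 260m + 1520. Dividing through by -10 gives the monic gcd m**3 - m**2 + 26m - 152.

m**3 - m**2 + 26m - 152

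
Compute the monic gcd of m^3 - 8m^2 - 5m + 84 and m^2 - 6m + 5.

Euclidean algorithm in ℚ[m]:
  m^3 - 8m^2 - 5m + 84 = (m - 2)(m^2 - 6m + 5) + (-22m + 94)
  m^2 - 6m + 5 = (-(1/22)m + 19/242)(-22m + 94) + (-288/121)
  -22m + 94 = ((1331/144)m - 5687/144)(-288/121) + (0)
The last nonzero remainder is the constant -288/121, so the polynomials are coprime and gcd = 1.

1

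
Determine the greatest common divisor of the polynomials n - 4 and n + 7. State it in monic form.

1

By polynomial division,
  n - 4 = (n + 7) + (-11)
  n + 7 = (-(1/11)n - 7/11)(-11) + (0)
The last nonzero remainder is the constant -11, so the polynomials are coprime and gcd = 1.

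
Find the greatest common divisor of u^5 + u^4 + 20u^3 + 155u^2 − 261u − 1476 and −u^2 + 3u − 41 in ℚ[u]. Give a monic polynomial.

u^2 − 3u + 41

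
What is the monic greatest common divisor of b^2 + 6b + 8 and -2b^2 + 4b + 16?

b + 2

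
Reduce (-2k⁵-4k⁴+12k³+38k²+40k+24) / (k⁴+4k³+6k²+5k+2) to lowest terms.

Repeated division with remainder:
  -2k⁵-4k⁴+12k³+38k²+40k+24 = (-2k+4)(k⁴+4k³+6k²+5k+2) + (8k³+24k²+24k+16)
  k⁴+4k³+6k²+5k+2 = ((1/8)k+1/8)(8k³+24k²+24k+16) + (0)
Last nonzero remainder: 8k³+24k²+24k+16. Dividing through by 8 gives the monic gcd k³+3k²+3k+2.
Cancel k³+3k²+3k+2 from numerator and denominator to get the reduced form.

(-2k²+2k+12)/(k+1)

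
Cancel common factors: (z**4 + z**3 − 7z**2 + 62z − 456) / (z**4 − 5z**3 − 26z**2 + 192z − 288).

Repeated division with remainder:
  z**4 + z**3 − 7z**2 + 62z − 456 = (z**4 − 5z**3 − 26z**2 + 192z − 288) + (6z**3 + 19z**2 − 130z − 168)
  z**4 − 5z**3 − 26z**2 + 192z − 288 = ((1/6)z − 49/36)(6z**3 + 19z**2 − 130z − 168) + ((775/36)z**2 + (775/18)z − 1550/3)
  6z**3 + 19z**2 − 130z − 168 = ((216/775)z + 252/775)((775/36)z**2 + (775/18)z − 1550/3) + (0)
Last nonzero remainder: (775/36)z**2 + (775/18)z − 1550/3. Dividing through by 775/36 gives the monic gcd z**2 + 2z − 24.
Cancel z**2 + 2z − 24 from numerator and denominator to get the reduced form.

(z**2 − z + 19)/(z**2 − 7z + 12)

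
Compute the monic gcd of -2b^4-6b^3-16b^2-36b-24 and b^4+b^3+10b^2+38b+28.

Euclidean algorithm in ℚ[b]:
  -2b^4-6b^3-16b^2-36b-24 = (-2)(b^4+b^3+10b^2+38b+28) + (-4b^3+4b^2+40b+32)
  b^4+b^3+10b^2+38b+28 = (-(1/4)b-1/2)(-4b^3+4b^2+40b+32) + (22b^2+66b+44)
  -4b^3+4b^2+40b+32 = (-(2/11)b+8/11)(22b^2+66b+44) + (0)
Last nonzero remainder: 22b^2+66b+44. Dividing through by 22 gives the monic gcd b^2+3b+2.

b^2+3b+2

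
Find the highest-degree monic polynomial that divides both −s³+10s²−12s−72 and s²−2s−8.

Apply the Euclidean algorithm:
  −s³+10s²−12s−72 = (−s+8)(s²−2s−8) + (−4s−8)
  s²−2s−8 = (−(1/4)s+1)(−4s−8) + (0)
Last nonzero remainder: −4s−8. Dividing through by −4 gives the monic gcd s+2.

s+2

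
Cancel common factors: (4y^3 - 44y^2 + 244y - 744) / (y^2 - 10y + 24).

(4y^2 - 20y + 124)/(y - 4)

Apply the Euclidean algorithm:
  4y^3 - 44y^2 + 244y - 744 = (4y - 4)(y^2 - 10y + 24) + (108y - 648)
  y^2 - 10y + 24 = ((1/108)y - 1/27)(108y - 648) + (0)
Last nonzero remainder: 108y - 648. Dividing through by 108 gives the monic gcd y - 6.
Cancel y - 6 from numerator and denominator to get the reduced form.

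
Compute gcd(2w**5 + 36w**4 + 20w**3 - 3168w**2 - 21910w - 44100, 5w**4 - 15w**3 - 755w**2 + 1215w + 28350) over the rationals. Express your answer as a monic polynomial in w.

w**3 + 6w**2 - 97w - 630

Apply the Euclidean algorithm:
  2w**5 + 36w**4 + 20w**3 - 3168w**2 - 21910w - 44100 = ((2/5)w + 42/5)(5w**4 - 15w**3 - 755w**2 + 1215w + 28350) + (448w**3 + 2688w**2 - 43456w - 282240)
  5w**4 - 15w**3 - 755w**2 + 1215w + 28350 = ((5/448)w - 45/448)(448w**3 + 2688w**2 - 43456w - 282240) + (0)
Last nonzero remainder: 448w**3 + 2688w**2 - 43456w - 282240. Dividing through by 448 gives the monic gcd w**3 + 6w**2 - 97w - 630.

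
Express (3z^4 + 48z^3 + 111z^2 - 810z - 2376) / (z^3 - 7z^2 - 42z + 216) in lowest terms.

(3z^2 + 42z + 99)/(z - 9)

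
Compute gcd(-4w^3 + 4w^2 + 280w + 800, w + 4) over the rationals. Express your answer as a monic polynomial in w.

w + 4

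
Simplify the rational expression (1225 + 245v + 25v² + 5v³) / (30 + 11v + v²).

Euclidean algorithm in ℚ[v]:
  5v³ + 25v² + 245v + 1225 = (5v − 30)(v² + 11v + 30) + (425v + 2125)
  v² + 11v + 30 = ((1/425)v + 6/425)(425v + 2125) + (0)
Last nonzero remainder: 425v + 2125. Dividing through by 425 gives the monic gcd v + 5.
Cancel v + 5 from numerator and denominator to get the reduced form.

(245 + 5v²)/(6 + v)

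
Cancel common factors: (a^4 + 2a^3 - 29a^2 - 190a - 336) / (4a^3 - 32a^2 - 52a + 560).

Apply the Euclidean algorithm:
  a^4 + 2a^3 - 29a^2 - 190a - 336 = ((1/4)a + 5/2)(4a^3 - 32a^2 - 52a + 560) + (64a^2 - 200a - 1736)
  4a^3 - 32a^2 - 52a + 560 = ((1/16)a - 39/128)(64a^2 - 200a - 1736) + (-(71/16)a + 497/16)
  64a^2 - 200a - 1736 = (-(1024/71)a - 3968/71)(-(71/16)a + 497/16) + (0)
Last nonzero remainder: -(71/16)a + 497/16. Dividing through by -71/16 gives the monic gcd a - 7.
Cancel a - 7 from numerator and denominator to get the reduced form.

(a^3 + 9a^2 + 34a + 48)/(4a^2 - 4a - 80)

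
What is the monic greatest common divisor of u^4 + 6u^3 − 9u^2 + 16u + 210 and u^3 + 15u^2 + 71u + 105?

Repeated division with remainder:
  u^4 + 6u^3 − 9u^2 + 16u + 210 = (u − 9)(u^3 + 15u^2 + 71u + 105) + (55u^2 + 550u + 1155)
  u^3 + 15u^2 + 71u + 105 = ((1/55)u + 1/11)(55u^2 + 550u + 1155) + (0)
Last nonzero remainder: 55u^2 + 550u + 1155. Dividing through by 55 gives the monic gcd u^2 + 10u + 21.

u^2 + 10u + 21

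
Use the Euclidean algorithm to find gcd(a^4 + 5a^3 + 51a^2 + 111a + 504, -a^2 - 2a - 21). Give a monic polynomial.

By polynomial division,
  a^4 + 5a^3 + 51a^2 + 111a + 504 = (-a^2 - 3a - 24)(-a^2 - 2a - 21) + (0)
Last nonzero remainder: -a^2 - 2a - 21. Dividing through by -1 gives the monic gcd a^2 + 2a + 21.

a^2 + 2a + 21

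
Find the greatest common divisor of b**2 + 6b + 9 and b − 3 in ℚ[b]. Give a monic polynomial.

1

Euclidean algorithm in ℚ[b]:
  b**2 + 6b + 9 = (b + 9)(b − 3) + (36)
  b − 3 = ((1/36)b − 1/12)(36) + (0)
The last nonzero remainder is the constant 36, so the polynomials are coprime and gcd = 1.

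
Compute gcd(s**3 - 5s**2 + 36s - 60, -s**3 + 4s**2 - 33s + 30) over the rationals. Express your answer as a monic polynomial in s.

Apply the Euclidean algorithm:
  s**3 - 5s**2 + 36s - 60 = (-1)(-s**3 + 4s**2 - 33s + 30) + (-s**2 + 3s - 30)
  -s**3 + 4s**2 - 33s + 30 = (s - 1)(-s**2 + 3s - 30) + (0)
Last nonzero remainder: -s**2 + 3s - 30. Dividing through by -1 gives the monic gcd s**2 - 3s + 30.

s**2 - 3s + 30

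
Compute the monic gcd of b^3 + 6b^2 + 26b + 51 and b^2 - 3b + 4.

Repeated division with remainder:
  b^3 + 6b^2 + 26b + 51 = (b + 9)(b^2 - 3b + 4) + (49b + 15)
  b^2 - 3b + 4 = ((1/49)b - 162/2401)(49b + 15) + (12034/2401)
  49b + 15 = ((117649/12034)b + 36015/12034)(12034/2401) + (0)
The last nonzero remainder is the constant 12034/2401, so the polynomials are coprime and gcd = 1.

1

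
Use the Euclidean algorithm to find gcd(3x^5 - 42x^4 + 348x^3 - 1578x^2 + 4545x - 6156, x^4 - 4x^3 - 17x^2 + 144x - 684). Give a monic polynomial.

By polynomial division,
  3x^5 - 42x^4 + 348x^3 - 1578x^2 + 4545x - 6156 = (3x - 30)(x^4 - 4x^3 - 17x^2 + 144x - 684) + (279x^3 - 2520x^2 + 10917x - 26676)
  x^4 - 4x^3 - 17x^2 + 144x - 684 = ((1/279)x + 52/2883)(279x^3 - 2520x^2 + 10917x - 26676) + (-(10260/961)x^2 + (41040/961)x - 194940/961)
  279x^3 - 2520x^2 + 10917x - 26676 = (-(29791/1140)x + 12493/95)(-(10260/961)x^2 + (41040/961)x - 194940/961) + (0)
Last nonzero remainder: -(10260/961)x^2 + (41040/961)x - 194940/961. Dividing through by -10260/961 gives the monic gcd x^2 - 4x + 19.

x^2 - 4x + 19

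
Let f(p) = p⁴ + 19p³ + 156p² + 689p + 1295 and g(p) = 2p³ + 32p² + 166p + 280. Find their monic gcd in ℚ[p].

p² + 12p + 35

Repeated division with remainder:
  p⁴ + 19p³ + 156p² + 689p + 1295 = ((1/2)p + 3/2)(2p³ + 32p² + 166p + 280) + (25p² + 300p + 875)
  2p³ + 32p² + 166p + 280 = ((2/25)p + 8/25)(25p² + 300p + 875) + (0)
Last nonzero remainder: 25p² + 300p + 875. Dividing through by 25 gives the monic gcd p² + 12p + 35.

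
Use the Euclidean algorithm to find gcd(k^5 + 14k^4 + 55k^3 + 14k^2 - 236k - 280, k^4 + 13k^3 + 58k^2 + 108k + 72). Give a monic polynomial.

k^2 + 4k + 4

Repeated division with remainder:
  k^5 + 14k^4 + 55k^3 + 14k^2 - 236k - 280 = (k + 1)(k^4 + 13k^3 + 58k^2 + 108k + 72) + (-16k^3 - 152k^2 - 416k - 352)
  k^4 + 13k^3 + 58k^2 + 108k + 72 = (-(1/16)k - 7/32)(-16k^3 - 152k^2 - 416k - 352) + (-(5/4)k^2 - 5k - 5)
  -16k^3 - 152k^2 - 416k - 352 = ((64/5)k + 352/5)(-(5/4)k^2 - 5k - 5) + (0)
Last nonzero remainder: -(5/4)k^2 - 5k - 5. Dividing through by -5/4 gives the monic gcd k^2 + 4k + 4.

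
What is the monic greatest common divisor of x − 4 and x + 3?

Apply the Euclidean algorithm:
  x − 4 = (x + 3) + (−7)
  x + 3 = (−(1/7)x − 3/7)(−7) + (0)
The last nonzero remainder is the constant −7, so the polynomials are coprime and gcd = 1.

1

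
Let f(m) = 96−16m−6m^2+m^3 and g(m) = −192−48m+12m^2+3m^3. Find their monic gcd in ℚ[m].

By polynomial division,
  m^3−6m^2−16m+96 = (1/3)(3m^3+12m^2−48m−192) + (−10m^2+160)
  3m^3+12m^2−48m−192 = (−(3/10)m−6/5)(−10m^2+160) + (0)
Last nonzero remainder: −10m^2+160. Dividing through by −10 gives the monic gcd m^2−16.

−16+m^2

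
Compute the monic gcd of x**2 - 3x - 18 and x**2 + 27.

1

Repeated division with remainder:
  x**2 - 3x - 18 = (x**2 + 27) + (-3x - 45)
  x**2 + 27 = (-(1/3)x + 5)(-3x - 45) + (252)
  -3x - 45 = (-(1/84)x - 5/28)(252) + (0)
The last nonzero remainder is the constant 252, so the polynomials are coprime and gcd = 1.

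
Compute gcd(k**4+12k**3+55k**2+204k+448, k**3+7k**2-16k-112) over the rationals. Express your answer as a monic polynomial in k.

k**2+11k+28

Apply the Euclidean algorithm:
  k**4+12k**3+55k**2+204k+448 = (k+5)(k**3+7k**2-16k-112) + (36k**2+396k+1008)
  k**3+7k**2-16k-112 = ((1/36)k-1/9)(36k**2+396k+1008) + (0)
Last nonzero remainder: 36k**2+396k+1008. Dividing through by 36 gives the monic gcd k**2+11k+28.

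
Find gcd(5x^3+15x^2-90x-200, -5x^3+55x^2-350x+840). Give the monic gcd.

Apply the Euclidean algorithm:
  5x^3+15x^2-90x-200 = (-1)(-5x^3+55x^2-350x+840) + (70x^2-440x+640)
  -5x^3+55x^2-350x+840 = (-(1/14)x+33/98)(70x^2-440x+640) + (-(7650/49)x+30600/49)
  70x^2-440x+640 = (-(343/765)x+784/765)(-(7650/49)x+30600/49) + (0)
Last nonzero remainder: -(7650/49)x+30600/49. Dividing through by -7650/49 gives the monic gcd x-4.

x-4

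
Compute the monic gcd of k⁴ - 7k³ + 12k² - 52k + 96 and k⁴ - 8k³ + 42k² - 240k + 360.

k² - 8k + 12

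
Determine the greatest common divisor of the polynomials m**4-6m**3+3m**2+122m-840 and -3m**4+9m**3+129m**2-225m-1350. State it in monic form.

m**2-m-30

Apply the Euclidean algorithm:
  m**4-6m**3+3m**2+122m-840 = (-1/3)(-3m**4+9m**3+129m**2-225m-1350) + (-3m**3+46m**2+47m-1290)
  -3m**4+9m**3+129m**2-225m-1350 = (m+37/3)(-3m**3+46m**2+47m-1290) + (-(1456/3)m**2+(1456/3)m+14560)
  -3m**3+46m**2+47m-1290 = ((9/1456)m-129/1456)(-(1456/3)m**2+(1456/3)m+14560) + (0)
Last nonzero remainder: -(1456/3)m**2+(1456/3)m+14560. Dividing through by -1456/3 gives the monic gcd m**2-m-30.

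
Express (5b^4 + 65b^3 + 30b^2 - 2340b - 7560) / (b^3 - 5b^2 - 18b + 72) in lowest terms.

(5b^3 + 95b^2 + 600b + 1260)/(b^2 + b - 12)

Apply the Euclidean algorithm:
  5b^4 + 65b^3 + 30b^2 - 2340b - 7560 = (5b + 90)(b^3 - 5b^2 - 18b + 72) + (570b^2 - 1080b - 14040)
  b^3 - 5b^2 - 18b + 72 = ((1/570)b - 59/10830)(570b^2 - 1080b - 14040) + ((270/361)b - 1620/361)
  570b^2 - 1080b - 14040 = ((6859/9)b + 9386/3)((270/361)b - 1620/361) + (0)
Last nonzero remainder: (270/361)b - 1620/361. Dividing through by 270/361 gives the monic gcd b - 6.
Cancel b - 6 from numerator and denominator to get the reduced form.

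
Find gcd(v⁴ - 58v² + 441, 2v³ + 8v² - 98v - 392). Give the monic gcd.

Apply the Euclidean algorithm:
  v⁴ - 58v² + 441 = ((1/2)v - 2)(2v³ + 8v² - 98v - 392) + (7v² - 343)
  2v³ + 8v² - 98v - 392 = ((2/7)v + 8/7)(7v² - 343) + (0)
Last nonzero remainder: 7v² - 343. Dividing through by 7 gives the monic gcd v² - 49.

v² - 49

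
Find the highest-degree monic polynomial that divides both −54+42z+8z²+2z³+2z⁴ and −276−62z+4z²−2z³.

Repeated division with remainder:
  2z⁴+2z³+8z²+42z−54 = (−z−3)(−2z³+4z²−62z−276) + (−42z²−420z−882)
  −2z³+4z²−62z−276 = ((1/21)z−4/7)(−42z²−420z−882) + (−260z−780)
  −42z²−420z−882 = ((21/130)z+147/130)(−260z−780) + (0)
Last nonzero remainder: −260z−780. Dividing through by −260 gives the monic gcd z+3.

3+z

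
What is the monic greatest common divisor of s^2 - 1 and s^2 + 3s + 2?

s + 1

By polynomial division,
  s^2 - 1 = (s^2 + 3s + 2) + (-3s - 3)
  s^2 + 3s + 2 = (-(1/3)s - 2/3)(-3s - 3) + (0)
Last nonzero remainder: -3s - 3. Dividing through by -3 gives the monic gcd s + 1.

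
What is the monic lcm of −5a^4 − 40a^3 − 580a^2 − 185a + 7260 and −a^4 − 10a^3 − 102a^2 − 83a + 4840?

Repeated division with remainder:
  −5a^4 − 40a^3 − 580a^2 − 185a + 7260 = (5)(−a^4 − 10a^3 − 102a^2 − 83a + 4840) + (10a^3 − 70a^2 + 230a − 16940)
  −a^4 − 10a^3 − 102a^2 − 83a + 4840 = (−(1/10)a − 17/10)(10a^3 − 70a^2 + 230a − 16940) + (−198a^2 − 1386a − 23958)
  10a^3 − 70a^2 + 230a − 16940 = (−(5/99)a + 70/99)(−198a^2 − 1386a − 23958) + (0)
Last nonzero remainder: −198a^2 − 1386a − 23958. Dividing through by −198 gives the monic gcd a^2 + 7a + 121.
Then lcm(f, g) = f·g / gcd(f, g); expanding and making the result monic gives the answer.

a^6 + 11a^5 + 100a^4 + 65a^3 − 5981a^2 − 5836a + 58080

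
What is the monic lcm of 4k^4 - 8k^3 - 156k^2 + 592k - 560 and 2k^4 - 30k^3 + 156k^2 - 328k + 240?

k^5 - 8k^4 - 27k^3 + 382k^2 - 1028k + 840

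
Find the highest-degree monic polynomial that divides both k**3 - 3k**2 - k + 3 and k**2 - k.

k - 1

Apply the Euclidean algorithm:
  k**3 - 3k**2 - k + 3 = (k - 2)(k**2 - k) + (-3k + 3)
  k**2 - k = (-(1/3)k)(-3k + 3) + (0)
Last nonzero remainder: -3k + 3. Dividing through by -3 gives the monic gcd k - 1.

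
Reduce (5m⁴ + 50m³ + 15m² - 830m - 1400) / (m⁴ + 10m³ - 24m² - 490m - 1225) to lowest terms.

(5m² - 10m - 40)/(m² - 2m - 35)

Repeated division with remainder:
  5m⁴ + 50m³ + 15m² - 830m - 1400 = (5)(m⁴ + 10m³ - 24m² - 490m - 1225) + (135m² + 1620m + 4725)
  m⁴ + 10m³ - 24m² - 490m - 1225 = ((1/135)m² - (2/135)m - 7/27)(135m² + 1620m + 4725) + (0)
Last nonzero remainder: 135m² + 1620m + 4725. Dividing through by 135 gives the monic gcd m² + 12m + 35.
Cancel m² + 12m + 35 from numerator and denominator to get the reduced form.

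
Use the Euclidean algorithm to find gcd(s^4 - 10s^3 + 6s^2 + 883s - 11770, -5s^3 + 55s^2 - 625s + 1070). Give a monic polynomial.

s^2 - 9s + 107

Euclidean algorithm in ℚ[s]:
  s^4 - 10s^3 + 6s^2 + 883s - 11770 = (-(1/5)s - 1/5)(-5s^3 + 55s^2 - 625s + 1070) + (-108s^2 + 972s - 11556)
  -5s^3 + 55s^2 - 625s + 1070 = ((5/108)s - 5/54)(-108s^2 + 972s - 11556) + (0)
Last nonzero remainder: -108s^2 + 972s - 11556. Dividing through by -108 gives the monic gcd s^2 - 9s + 107.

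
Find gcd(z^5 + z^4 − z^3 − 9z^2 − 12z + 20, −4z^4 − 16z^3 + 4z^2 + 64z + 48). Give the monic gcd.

z^2 − 4

Repeated division with remainder:
  z^5 + z^4 − z^3 − 9z^2 − 12z + 20 = (−(1/4)z + 3/4)(−4z^4 − 16z^3 + 4z^2 + 64z + 48) + (12z^3 + 4z^2 − 48z − 16)
  −4z^4 − 16z^3 + 4z^2 + 64z + 48 = (−(1/3)z − 11/9)(12z^3 + 4z^2 − 48z − 16) + (−(64/9)z^2 + 256/9)
  12z^3 + 4z^2 − 48z − 16 = (−(27/16)z − 9/16)(−(64/9)z^2 + 256/9) + (0)
Last nonzero remainder: −(64/9)z^2 + 256/9. Dividing through by −64/9 gives the monic gcd z^2 − 4.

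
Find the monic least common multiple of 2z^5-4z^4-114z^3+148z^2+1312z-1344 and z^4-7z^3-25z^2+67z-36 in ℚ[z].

z^7-12z^6-28z^5+626z^4-597z^3-6566z^2+12624z-6048

Apply the Euclidean algorithm:
  2z^5-4z^4-114z^3+148z^2+1312z-1344 = (2z+10)(z^4-7z^3-25z^2+67z-36) + (6z^3+264z^2+714z-984)
  z^4-7z^3-25z^2+67z-36 = ((1/6)z-17/2)(6z^3+264z^2+714z-984) + (2100z^2+6300z-8400)
  6z^3+264z^2+714z-984 = ((1/350)z+41/350)(2100z^2+6300z-8400) + (0)
Last nonzero remainder: 2100z^2+6300z-8400. Dividing through by 2100 gives the monic gcd z^2+3z-4.
Then lcm(f, g) = f·g / gcd(f, g); expanding and making the result monic gives the answer.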